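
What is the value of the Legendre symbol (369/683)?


p = 683 is prime, so compute (369/683) with the reciprocity algorithm (Jacobi-symbol steps: pull out 2s via (2/n), flip via reciprocity, reduce):
  reciprocity: (369/683) -> +(683/369)
  reduce: (314/369)
  pull out 2: (2/369) = +1  (since 369 mod 8 = 1)
  reciprocity: (157/369) -> +(369/157)
  reduce: (55/157)
  reciprocity: (55/157) -> +(157/55)
  reduce: (47/55)
  reciprocity: (47/55) -> -(55/47)
  reduce: (8/47)
  pull out 2: (2/47) = +1  (since 47 mod 8 = 7)
  pull out 2: (2/47) = +1  (since 47 mod 8 = 7)
  pull out 2: (2/47) = +1  (since 47 mod 8 = 7)
  (1/47) = 1
Product of signs = -1
(369/683) = -1

-1


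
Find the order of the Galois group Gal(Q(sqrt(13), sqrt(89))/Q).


The 2 square roots of distinct primes are multiplicatively independent over Q,
so [K:Q] = 2^2 and Gal(K/Q) is isomorphic to (Z/2Z)^2.
|Gal| = 2^2 = 4

4


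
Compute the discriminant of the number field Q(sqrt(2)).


For K = Q(sqrt(d)) with d squarefree: disc(K) = d if d = 1 mod 4, and disc(K) = 4d if d = 2 or 3 mod 4.
Here d = 2, and d mod 4 = 2.
d = 2 mod 4, not 1 (O_K = Z[sqrt(d)]), so disc(K) = 4d = 4 * (2) = 8

8


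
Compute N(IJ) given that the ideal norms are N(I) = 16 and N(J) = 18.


N(IJ) = N(I) * N(J)
= 16 * 18
= 288

288


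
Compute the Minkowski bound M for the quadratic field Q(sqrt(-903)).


d = -903, d mod 4 = 1, so disc(K) = d = -903; |disc(K)| = 903
Imaginary quadratic field, so n = 2, s = r2 = 1, r1 = 0
M = (n!/n^n) * (4/pi)^s * sqrt(|disc(K)|) = (2!/2^2) * (4/pi)^1 * sqrt(903)
= 0.5 * 1.273240 * 30.049958
= 19.1304

19.1304


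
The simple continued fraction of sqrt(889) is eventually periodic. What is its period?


Run the CF algorithm for sqrt(889).
a_0 = floor(sqrt(889)) = 29; set m_0=0, q_0=1.
Recurrence: m' = q*a - m,  q' = (d - m'^2)/q,  a' = floor((a_0 + m')/q').
  step 1: m=29, q=48, a=1
  step 2: m=19, q=11, a=4
  step 3: m=25, q=24, a=2
  step 4: m=23, q=15, a=3
  step 5: m=22, q=27, a=1
  step 6: m=5, q=32, a=1
  step 7: m=27, q=5, a=11
  step 8: m=28, q=21, a=2
  step 9: m=14, q=33, a=1
  step 10: m=19, q=16, a=3
  step 11: m=29, q=3, a=19
  step 12: m=28, q=35, a=1
  step 13: m=7, q=24, a=1
  step 14: m=17, q=25, a=1
  step 15: m=8, q=33, a=1
  step 16: m=25, q=8, a=6
  step 17: m=23, q=45, a=1
  step 18: m=22, q=9, a=5
  step 19: m=23, q=40, a=1
  step 20: m=17, q=15, a=3
  step 21: m=28, q=7, a=8
  step 22: m=28, q=15, a=3
  step 23: m=17, q=40, a=1
  step 24: m=23, q=9, a=5
  step 25: m=22, q=45, a=1
  step 26: m=23, q=8, a=6
  step 27: m=25, q=33, a=1
  step 28: m=8, q=25, a=1
  step 29: m=17, q=24, a=1
  step 30: m=7, q=35, a=1
  step 31: m=28, q=3, a=19
  step 32: m=29, q=16, a=3
  step 33: m=19, q=33, a=1
  step 34: m=14, q=21, a=2
  step 35: m=28, q=5, a=11
  step 36: m=27, q=32, a=1
  step 37: m=5, q=27, a=1
  step 38: m=22, q=15, a=3
  step 39: m=23, q=24, a=2
  step 40: m=25, q=11, a=4
  step 41: m=19, q=48, a=1
  step 42: m=29, q=1, a=58
a_42 = 2*a_0 = 58, so the period closes here.
sqrt(889) = [29; 1, 4, 2, 3, 1, 1, 11, 2, 1, 3, 19, 1, 1, 1, 1, 6, 1, 5, 1, 3, 8, 3, 1, 5, 1, 6, 1, 1, 1, 1, 19, 3, 1, 2, 11, 1, 1, 3, 2, 4, 1, 58]
Period length = 42

42


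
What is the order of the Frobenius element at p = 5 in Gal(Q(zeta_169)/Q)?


The Frobenius at p in Gal(Q(zeta_n)/Q) = (Z/nZ)* is the class of p, so its order is ord_169(5), the smallest k >= 1 with 5^k = 1 mod 169.
n = 169 = 13^2, phi(169) = 156; the order divides phi(n).
Divisors of 156: 1, 2, 3, 4, 6, 12, 13, 26, 39, 52, 78, 156
Repeated squaring mod 169: 5^1 = 5, 5^2 = 25, 5^4 = 118, 5^8 = 66, 5^16 = 131, 5^32 = 92, 5^64 = 14, 5^128 = 27
Test divisors in increasing order:
  k=1: 5^1 = 5 mod 169
  k=2: 5^2 = 25 mod 169
  k=3: 5^3 = 25 * 5 = 125 mod 169
  k=4: 5^4 = 118 mod 169
  k=6: 5^6 = 118 * 25 = 77 mod 169
  k=12: 5^12 = 66 * 118 = 14 mod 169
  k=13: 5^13 = 66 * 118 * 5 = 70 mod 169
  k=26: 5^26 = 131 * 66 * 25 = 168 mod 169
  k=39: 5^39 = 92 * 118 * 25 * 5 = 99 mod 169
  k=52: 5^52 = 92 * 131 * 118 = 1 mod 169  <- first divisor giving 1
Order = 52

52


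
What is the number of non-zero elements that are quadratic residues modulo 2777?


For prime p, the number of non-zero quadratic residues is (p-1)/2.
= (2777-1)/2
= 1388

1388


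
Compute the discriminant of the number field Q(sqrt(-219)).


For K = Q(sqrt(d)) with d squarefree: disc(K) = d if d = 1 mod 4, and disc(K) = 4d if d = 2 or 3 mod 4.
Here d = -219, and d mod 4 = 1.
d = 1 mod 4 (O_K = Z[(1+sqrt(d))/2]), so disc(K) = d = -219

-219


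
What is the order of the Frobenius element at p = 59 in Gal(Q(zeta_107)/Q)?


The Frobenius at p in Gal(Q(zeta_n)/Q) = (Z/nZ)* is the class of p, so its order is ord_107(59), the smallest k >= 1 with 59^k = 1 mod 107.
n = 107 = 107, phi(107) = 106; the order divides phi(n).
Divisors of 106: 1, 2, 53, 106
Repeated squaring mod 107: 59^1 = 59, 59^2 = 57, 59^4 = 39, 59^8 = 23, 59^16 = 101, 59^32 = 36, 59^64 = 12
Test divisors in increasing order:
  k=1: 59^1 = 59 mod 107
  k=2: 59^2 = 57 mod 107
  k=53: 59^53 = 36 * 101 * 39 * 59 = 106 mod 107
  k=106: 59^106 = 12 * 36 * 23 * 57 = 1 mod 107  <- first divisor giving 1
Order = 106

106


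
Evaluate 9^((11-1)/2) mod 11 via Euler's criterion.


p = 11 is prime and the exponent is (p-1)/2 = 5, so by Euler's criterion 9^5 = (9/11) = +1 or -1 mod 11.
Compute by square-and-multiply:
  5 = 4 + 1 (binary 101)
  Repeated squaring mod 11: 9^1 = 9, 9^2 = 4, 9^4 = 5
  9^5 = 9^4 * 9^1 = 5 * 9 mod 11
    5 * 9 = 45 = 1 mod 11
  9^5 = 1 mod 11
Result 1: 9 is a quadratic residue mod 11.
9^5 mod 11 = 1

1


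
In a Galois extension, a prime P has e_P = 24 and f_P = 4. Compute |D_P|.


|D_P| = e * f
= 24 * 4
= 96

96


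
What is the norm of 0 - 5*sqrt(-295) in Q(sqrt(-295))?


N(a + b*sqrt(d)) = a^2 - d*b^2
= (0)^2 - (-295)*(-5)^2
= 0 + 7375
= 7375

7375


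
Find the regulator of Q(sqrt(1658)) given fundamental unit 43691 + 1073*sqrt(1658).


epsilon = 43691 + 1073*sqrt(1658)
= 87382.0000
R = ln(87382.0000)
= 11.3780

11.3780


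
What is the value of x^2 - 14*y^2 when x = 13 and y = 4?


x^2 - d*y^2
= 13^2 - 14*4^2
= 169 - 224
= -55

-55


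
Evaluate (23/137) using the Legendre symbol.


p = 137 is prime, so compute (23/137) with the reciprocity algorithm (Jacobi-symbol steps: pull out 2s via (2/n), flip via reciprocity, reduce):
  reciprocity: (23/137) -> +(137/23)
  reduce: (22/23)
  pull out 2: (2/23) = +1  (since 23 mod 8 = 7)
  reciprocity: (11/23) -> -(23/11)
  reduce: (1/11)
  (1/11) = 1
Product of signs = -1
(23/137) = -1

-1


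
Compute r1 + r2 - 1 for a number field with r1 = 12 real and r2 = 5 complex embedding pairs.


By Dirichlet's unit theorem:
rank = r1 + r2 - 1
= 12 + 5 - 1
= 16

16


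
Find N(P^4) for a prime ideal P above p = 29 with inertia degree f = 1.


N(P^a) = p^(a*f)
= 29^(4*1)
= 29^4
= 707281

707281


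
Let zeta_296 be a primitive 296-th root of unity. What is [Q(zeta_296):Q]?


The degree equals Euler's totient phi(296).
296 = 2^3 * 37
phi(296) = 144

144


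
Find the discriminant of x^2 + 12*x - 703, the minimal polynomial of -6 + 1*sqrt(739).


The element -6 + 1*sqrt(739) has minimal polynomial:
x^2 + 12*x - 703
Discriminant = (12)^2 - 4*(-703)
= 144 + 2812
= 2956

2956


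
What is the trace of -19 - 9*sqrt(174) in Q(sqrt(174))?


Tr(a + b*sqrt(d)) = (a + b*sqrt(d)) + (a - b*sqrt(d)) = 2a
= 2 * (-19)
= -38

-38


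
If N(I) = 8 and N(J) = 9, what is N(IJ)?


N(IJ) = N(I) * N(J)
= 8 * 9
= 72

72


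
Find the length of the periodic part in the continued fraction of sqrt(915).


Run the CF algorithm for sqrt(915).
a_0 = floor(sqrt(915)) = 30; set m_0=0, q_0=1.
Recurrence: m' = q*a - m,  q' = (d - m'^2)/q,  a' = floor((a_0 + m')/q').
  step 1: m=30, q=15, a=4
  step 2: m=30, q=1, a=60
a_2 = 2*a_0 = 60, so the period closes here.
sqrt(915) = [30; 4, 60]
Period length = 2

2


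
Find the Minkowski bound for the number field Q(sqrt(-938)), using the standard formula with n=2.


d = -938, d mod 4 = 2, so disc(K) = 4d = -3752; |disc(K)| = 3752
Imaginary quadratic field, so n = 2, s = r2 = 1, r1 = 0
M = (n!/n^n) * (4/pi)^s * sqrt(|disc(K)|) = (2!/2^2) * (4/pi)^1 * sqrt(3752)
= 0.5 * 1.273240 * 61.253571
= 38.9952

38.9952


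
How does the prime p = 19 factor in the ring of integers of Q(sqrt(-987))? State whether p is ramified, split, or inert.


K = Q(sqrt(-987)). Since d mod 4 = 1, disc(K) = -987.
Check p | disc: -987 mod 19 = 1.
p does not divide disc. Compute Legendre symbol (d/p):
1^((19-1)/2) mod 19 = 1
(d/p) = 1, so p splits: (p) = P*P' with e=1, f=1, g=2.
Therefore p is split.

split


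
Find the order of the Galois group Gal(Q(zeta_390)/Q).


|Gal(Q(zeta_390)/Q)| = phi(390)
= 96

96


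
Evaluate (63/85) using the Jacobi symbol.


Compute (63/85) via quadratic reciprocity:
  reciprocity: (63/85) -> +(85/63)
  reduce: (22/63)
  pull out 2: (2/63) = +1  (since 63 mod 8 = 7)
  reciprocity: (11/63) -> -(63/11)
  reduce: (8/11)
  pull out 2: (2/11) = -1  (since 11 mod 8 = 3)
  pull out 2: (2/11) = -1  (since 11 mod 8 = 3)
  pull out 2: (2/11) = -1  (since 11 mod 8 = 3)
  (1/11) = 1
Product of signs = 1

1


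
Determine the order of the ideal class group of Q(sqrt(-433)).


K = Q(sqrt(-433)). d mod 4 = 3, so D = disc(K) = 4d = -1732
h(K) equals the number of primitive reduced positive-definite forms (a, b, c) = a*x^2 + b*x*y + c*y^2 with b^2 - 4ac = D,
where reduced means |b| <= a <= c, with b >= 0 whenever |b| = a or a = c, and primitive means gcd(a, b, c) = 1.
Reduced forces 3a^2 <= |D| = 1732, so 1 <= a <= 24; b must have the parity of D, and c = (b^2 - D)/(4a) must be an integer >= a.
Enumerate a = 1..24, b in [-a, a]:
  a=1: (1, 0, 433)  [1]
  a=2: (2, 2, 217)  [1]
  a=3..6: none
  a=7: (7, -2, 62), (7, 2, 62)  [2]
  a=8..12: none
  a=13: (13, -6, 34), (13, 6, 34)  [2]
  a=14: (14, -2, 31), (14, 2, 31)  [2]
  a=15..16: none
  a=17: (17, -6, 26), (17, 6, 26)  [2]
  a=18: none
  a=19: (19, -4, 23), (19, 4, 23)  [2]
  a=20..24: none
Total reduced forms: 1 + 1 + 2 + 2 + 2 + 2 + 2 = 12
h = 12

12


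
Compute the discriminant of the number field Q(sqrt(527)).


For K = Q(sqrt(d)) with d squarefree: disc(K) = d if d = 1 mod 4, and disc(K) = 4d if d = 2 or 3 mod 4.
Here d = 527, and d mod 4 = 3.
d = 3 mod 4, not 1 (O_K = Z[sqrt(d)]), so disc(K) = 4d = 4 * (527) = 2108

2108


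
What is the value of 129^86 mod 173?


p = 173 is prime and the exponent is (p-1)/2 = 86, so by Euler's criterion 129^86 = (129/173) = +1 or -1 mod 173.
Compute by square-and-multiply:
  86 = 64 + 16 + 4 + 2 (binary 1010110)
  Repeated squaring mod 173: 129^1 = 129, 129^2 = 33, 129^4 = 51, 129^8 = 6, 129^16 = 36, 129^32 = 85, 129^64 = 132
  129^86 = 129^64 * 129^16 * 129^4 * 129^2 = 132 * 36 * 51 * 33 mod 173
    132 * 36 = 4752 = 81 mod 173
    81 * 51 = 4131 = 152 mod 173
    152 * 33 = 5016 = 172 mod 173
  129^86 = 172 mod 173
Result 172 = p - 1 = -1 mod 173: 129 is a quadratic non-residue mod 173. As a residue in [0, p-1] the value is 172.
129^86 mod 173 = 172

172


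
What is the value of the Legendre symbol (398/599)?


p = 599 is prime, so compute (398/599) with the reciprocity algorithm (Jacobi-symbol steps: pull out 2s via (2/n), flip via reciprocity, reduce):
  pull out 2: (2/599) = +1  (since 599 mod 8 = 7)
  reciprocity: (199/599) -> -(599/199)
  reduce: (2/199)
  pull out 2: (2/199) = +1  (since 199 mod 8 = 7)
  (1/199) = 1
Product of signs = -1
(398/599) = -1

-1


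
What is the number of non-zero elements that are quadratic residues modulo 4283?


For prime p, the number of non-zero quadratic residues is (p-1)/2.
= (4283-1)/2
= 2141

2141


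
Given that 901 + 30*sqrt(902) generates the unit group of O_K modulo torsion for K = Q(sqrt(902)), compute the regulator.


epsilon = 901 + 30*sqrt(902)
= 1801.9994
R = ln(1801.9994)
= 7.4967

7.4967


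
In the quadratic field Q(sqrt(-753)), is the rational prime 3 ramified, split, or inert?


K = Q(sqrt(-753)). Since d mod 4 = 3, disc(K) = -3012.
Check p | disc: -3012 mod 3 = 0.
p divides disc, so p ramifies: (p) = P^2 with e=2, f=1, g=1.
Therefore p is ramified.

ramified


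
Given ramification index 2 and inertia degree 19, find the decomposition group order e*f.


|D_P| = e * f
= 2 * 19
= 38

38


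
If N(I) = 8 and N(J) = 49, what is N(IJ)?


N(IJ) = N(I) * N(J)
= 8 * 49
= 392

392


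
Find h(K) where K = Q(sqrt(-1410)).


K = Q(sqrt(-1410)). d mod 4 = 2, so D = disc(K) = 4d = -5640
h(K) equals the number of primitive reduced positive-definite forms (a, b, c) = a*x^2 + b*x*y + c*y^2 with b^2 - 4ac = D,
where reduced means |b| <= a <= c, with b >= 0 whenever |b| = a or a = c, and primitive means gcd(a, b, c) = 1.
Reduced forces 3a^2 <= |D| = 5640, so 1 <= a <= 43; b must have the parity of D, and c = (b^2 - D)/(4a) must be an integer >= a.
Enumerate a = 1..43, b in [-a, a]:
  a=1: (1, 0, 1410)  [1]
  a=2: (2, 0, 705)  [1]
  a=3: (3, 0, 470)  [1]
  a=4: none
  a=5: (5, 0, 282)  [1]
  a=6: (6, 0, 235)  [1]
  a=7: (7, -4, 202), (7, 4, 202)  [2]
  a=8..9: none
  a=10: (10, 0, 141)  [1]
  a=11: (11, -6, 129), (11, 6, 129)  [2]
  a=12..13: none
  a=14: (14, -4, 101), (14, 4, 101)  [2]
  a=15: (15, 0, 94)  [1]
  a=16: none
  a=17: (17, -2, 83), (17, 2, 83)  [2]
  a=18..20: none
  a=21: (21, -18, 71), (21, 18, 71)  [2]
  a=22: (22, -16, 67), (22, 16, 67)  [2]
  a=23: (23, -8, 62), (23, 8, 62)  [2]
  a=24..29: none
  a=30: (30, 0, 47)  [1]
  a=31: (31, -8, 46), (31, 8, 46)  [2]
  a=32: none
  a=33: (33, -6, 43), (33, 6, 43)  [2]
  a=34: (34, -32, 49), (34, 32, 49)  [2]
  a=35: (35, -10, 41), (35, 10, 41)  [2]
  a=36: none
  a=37: (37, -24, 42), (37, 24, 42)  [2]
  a=38..43: none
Total reduced forms: 1 + 1 + 1 + 1 + 1 + 2 + 1 + 2 + 2 + 1 + 2 + 2 + 2 + 2 + 1 + 2 + 2 + 2 + 2 + 2 = 32
h = 32

32


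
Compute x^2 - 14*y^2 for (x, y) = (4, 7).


x^2 - d*y^2
= 4^2 - 14*7^2
= 16 - 686
= -670

-670


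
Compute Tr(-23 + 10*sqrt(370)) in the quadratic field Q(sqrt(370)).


Tr(a + b*sqrt(d)) = (a + b*sqrt(d)) + (a - b*sqrt(d)) = 2a
= 2 * (-23)
= -46

-46


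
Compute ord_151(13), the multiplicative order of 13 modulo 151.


We want ord_151(13), the smallest k >= 1 with 13^k = 1 mod 151.
n = 151 = 151, phi(151) = 150; the order divides phi(n).
Divisors of 150: 1, 2, 3, 5, 6, 10, 15, 25, 30, 50, 75, 150
Repeated squaring mod 151: 13^1 = 13, 13^2 = 18, 13^4 = 22, 13^8 = 31, 13^16 = 55, 13^32 = 5, 13^64 = 25, 13^128 = 21
Test divisors in increasing order:
  k=1: 13^1 = 13 mod 151
  k=2: 13^2 = 18 mod 151
  k=3: 13^3 = 18 * 13 = 83 mod 151
  k=5: 13^5 = 22 * 13 = 135 mod 151
  k=6: 13^6 = 22 * 18 = 94 mod 151
  k=10: 13^10 = 31 * 18 = 105 mod 151
  k=15: 13^15 = 31 * 22 * 18 * 13 = 132 mod 151
  k=25: 13^25 = 55 * 31 * 13 = 119 mod 151
  k=30: 13^30 = 55 * 31 * 22 * 18 = 59 mod 151
  k=50: 13^50 = 5 * 55 * 18 = 118 mod 151
  k=75: 13^75 = 25 * 31 * 18 * 13 = 150 mod 151
  k=150: 13^150 = 21 * 55 * 22 * 18 = 1 mod 151  <- first divisor giving 1
Order = 150

150


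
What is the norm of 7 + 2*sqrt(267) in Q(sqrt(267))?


N(a + b*sqrt(d)) = a^2 - d*b^2
= (7)^2 - (267)*(2)^2
= 49 - 1068
= -1019

-1019


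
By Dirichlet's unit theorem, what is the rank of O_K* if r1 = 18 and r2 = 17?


By Dirichlet's unit theorem:
rank = r1 + r2 - 1
= 18 + 17 - 1
= 34

34


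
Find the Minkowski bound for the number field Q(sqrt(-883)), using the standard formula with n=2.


d = -883, d mod 4 = 1, so disc(K) = d = -883; |disc(K)| = 883
Imaginary quadratic field, so n = 2, s = r2 = 1, r1 = 0
M = (n!/n^n) * (4/pi)^s * sqrt(|disc(K)|) = (2!/2^2) * (4/pi)^1 * sqrt(883)
= 0.5 * 1.273240 * 29.715316
= 18.9174

18.9174


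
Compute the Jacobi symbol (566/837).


Compute (566/837) via quadratic reciprocity:
  pull out 2: (2/837) = -1  (since 837 mod 8 = 5)
  reciprocity: (283/837) -> +(837/283)
  reduce: (271/283)
  reciprocity: (271/283) -> -(283/271)
  reduce: (12/271)
  pull out 2: (2/271) = +1  (since 271 mod 8 = 7)
  pull out 2: (2/271) = +1  (since 271 mod 8 = 7)
  reciprocity: (3/271) -> -(271/3)
  reduce: (1/3)
  (1/3) = 1
Product of signs = -1

-1


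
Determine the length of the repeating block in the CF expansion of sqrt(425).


Run the CF algorithm for sqrt(425).
a_0 = floor(sqrt(425)) = 20; set m_0=0, q_0=1.
Recurrence: m' = q*a - m,  q' = (d - m'^2)/q,  a' = floor((a_0 + m')/q').
  step 1: m=20, q=25, a=1
  step 2: m=5, q=16, a=1
  step 3: m=11, q=19, a=1
  step 4: m=8, q=19, a=1
  step 5: m=11, q=16, a=1
  step 6: m=5, q=25, a=1
  step 7: m=20, q=1, a=40
a_7 = 2*a_0 = 40, so the period closes here.
sqrt(425) = [20; 1, 1, 1, 1, 1, 1, 40]
Period length = 7

7


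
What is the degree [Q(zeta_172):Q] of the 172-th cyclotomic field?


The degree equals Euler's totient phi(172).
172 = 2^2 * 43
phi(172) = 84

84


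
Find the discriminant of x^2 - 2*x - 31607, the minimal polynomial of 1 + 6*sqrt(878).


The element 1 + 6*sqrt(878) has minimal polynomial:
x^2 - 2*x - 31607
Discriminant = (-2)^2 - 4*(-31607)
= 4 + 126428
= 126432

126432


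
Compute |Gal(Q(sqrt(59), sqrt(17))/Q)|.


The 2 square roots of distinct primes are multiplicatively independent over Q,
so [K:Q] = 2^2 and Gal(K/Q) is isomorphic to (Z/2Z)^2.
|Gal| = 2^2 = 4

4


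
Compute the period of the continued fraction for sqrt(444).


Run the CF algorithm for sqrt(444).
a_0 = floor(sqrt(444)) = 21; set m_0=0, q_0=1.
Recurrence: m' = q*a - m,  q' = (d - m'^2)/q,  a' = floor((a_0 + m')/q').
  step 1: m=21, q=3, a=14
  step 2: m=21, q=1, a=42
a_2 = 2*a_0 = 42, so the period closes here.
sqrt(444) = [21; 14, 42]
Period length = 2

2


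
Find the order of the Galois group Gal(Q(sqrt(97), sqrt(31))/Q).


The 2 square roots of distinct primes are multiplicatively independent over Q,
so [K:Q] = 2^2 and Gal(K/Q) is isomorphic to (Z/2Z)^2.
|Gal| = 2^2 = 4

4


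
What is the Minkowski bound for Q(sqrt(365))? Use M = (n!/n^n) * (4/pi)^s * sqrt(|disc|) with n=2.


d = 365, d mod 4 = 1, so disc(K) = d = 365; |disc(K)| = 365
Real quadratic field, so n = 2, s = r2 = 0, r1 = 2
M = (n!/n^n) * (4/pi)^s * sqrt(|disc(K)|) = (2!/2^2) * (4/pi)^0 * sqrt(365)
= 0.5 * 1.000000 * 19.104973
= 9.5525

9.5525


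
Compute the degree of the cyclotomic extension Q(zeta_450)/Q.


The degree equals Euler's totient phi(450).
450 = 2 * 3^2 * 5^2
phi(450) = 120

120


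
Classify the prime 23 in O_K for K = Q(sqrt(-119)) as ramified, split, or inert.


K = Q(sqrt(-119)). Since d mod 4 = 1, disc(K) = -119.
Check p | disc: -119 mod 23 = 19.
p does not divide disc. Compute Legendre symbol (d/p):
19^((23-1)/2) mod 23 = -1
(d/p) = -1, so p is inert: (p) stays prime with e=1, f=2, g=1.
Therefore p is inert.

inert


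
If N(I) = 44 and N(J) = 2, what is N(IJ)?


N(IJ) = N(I) * N(J)
= 44 * 2
= 88

88


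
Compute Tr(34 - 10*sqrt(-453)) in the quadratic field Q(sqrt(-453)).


Tr(a + b*sqrt(d)) = (a + b*sqrt(d)) + (a - b*sqrt(d)) = 2a
= 2 * (34)
= 68

68


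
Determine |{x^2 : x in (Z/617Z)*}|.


For prime p, the number of non-zero quadratic residues is (p-1)/2.
= (617-1)/2
= 308

308


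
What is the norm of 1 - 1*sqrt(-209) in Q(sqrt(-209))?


N(a + b*sqrt(d)) = a^2 - d*b^2
= (1)^2 - (-209)*(-1)^2
= 1 + 209
= 210

210


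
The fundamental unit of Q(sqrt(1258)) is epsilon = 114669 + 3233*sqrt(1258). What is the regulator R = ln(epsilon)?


epsilon = 114669 + 3233*sqrt(1258)
= 229338.0000
R = ln(229338.0000)
= 12.3430

12.3430


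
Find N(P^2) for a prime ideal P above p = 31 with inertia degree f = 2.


N(P^a) = p^(a*f)
= 31^(2*2)
= 31^4
= 923521

923521


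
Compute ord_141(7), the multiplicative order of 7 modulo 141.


We want ord_141(7), the smallest k >= 1 with 7^k = 1 mod 141.
n = 141 = 3 * 47, phi(141) = 92; the order divides phi(n).
Divisors of 92: 1, 2, 4, 23, 46, 92
Repeated squaring mod 141: 7^1 = 7, 7^2 = 49, 7^4 = 4, 7^8 = 16, 7^16 = 115, 7^32 = 112, 7^64 = 136
Test divisors in increasing order:
  k=1: 7^1 = 7 mod 141
  k=2: 7^2 = 49 mod 141
  k=4: 7^4 = 4 mod 141
  k=23: 7^23 = 115 * 4 * 49 * 7 = 1 mod 141  <- first divisor giving 1
Order = 23

23


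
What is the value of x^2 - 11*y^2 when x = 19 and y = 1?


x^2 - d*y^2
= 19^2 - 11*1^2
= 361 - 11
= 350

350


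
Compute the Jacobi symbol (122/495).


Compute (122/495) via quadratic reciprocity:
  pull out 2: (2/495) = +1  (since 495 mod 8 = 7)
  reciprocity: (61/495) -> +(495/61)
  reduce: (7/61)
  reciprocity: (7/61) -> +(61/7)
  reduce: (5/7)
  reciprocity: (5/7) -> +(7/5)
  reduce: (2/5)
  pull out 2: (2/5) = -1  (since 5 mod 8 = 5)
  (1/5) = 1
Product of signs = -1

-1


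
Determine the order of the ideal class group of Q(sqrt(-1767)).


K = Q(sqrt(-1767)). d mod 4 = 1, so D = disc(K) = d = -1767
h(K) equals the number of primitive reduced positive-definite forms (a, b, c) = a*x^2 + b*x*y + c*y^2 with b^2 - 4ac = D,
where reduced means |b| <= a <= c, with b >= 0 whenever |b| = a or a = c, and primitive means gcd(a, b, c) = 1.
Reduced forces 3a^2 <= |D| = 1767, so 1 <= a <= 24; b must have the parity of D, and c = (b^2 - D)/(4a) must be an integer >= a.
Enumerate a = 1..24, b in [-a, a]:
  a=1: (1, 1, 442)  [1]
  a=2: (2, -1, 221), (2, 1, 221)  [2]
  a=3: (3, 3, 148)  [1]
  a=4: (4, -3, 111), (4, 3, 111)  [2]
  a=5: none
  a=6: (6, -3, 74), (6, 3, 74)  [2]
  a=7: (7, -5, 64), (7, 5, 64)  [2]
  a=8: (8, -5, 56), (8, 5, 56)  [2]
  a=9..10: none
  a=11: (11, -9, 42), (11, 9, 42)  [2]
  a=12: (12, -3, 37), (12, 3, 37)  [2]
  a=13: (13, -1, 34), (13, 1, 34)  [2]
  a=14: (14, -9, 33), (14, -5, 32), (14, 5, 32), (14, 9, 33)  [4]
  a=15: none
  a=16: (16, -5, 28), (16, 5, 28)  [2]
  a=17: (17, -1, 26), (17, 1, 26)  [2]
  a=18: none
  a=19: (19, 19, 28)  [1]
  a=20: none
  a=21: (21, -9, 22), (21, 9, 22)  [2]
  a=22: (22, 13, 22)  [1]
  a=23: (23, -21, 24), (23, 21, 24)  [2]
  a=24: none
Total reduced forms: 1 + 2 + 1 + 2 + 2 + 2 + 2 + 2 + 2 + 2 + 4 + 2 + 2 + 1 + 2 + 1 + 2 = 32
h = 32

32


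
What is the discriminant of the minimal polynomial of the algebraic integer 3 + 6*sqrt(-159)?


The element 3 + 6*sqrt(-159) has minimal polynomial:
x^2 - 6*x + 5733
Discriminant = (-6)^2 - 4*(5733)
= 36 - 22932
= -22896

-22896


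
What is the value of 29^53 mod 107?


p = 107 is prime and the exponent is (p-1)/2 = 53, so by Euler's criterion 29^53 = (29/107) = +1 or -1 mod 107.
Compute by square-and-multiply:
  53 = 32 + 16 + 4 + 1 (binary 110101)
  Repeated squaring mod 107: 29^1 = 29, 29^2 = 92, 29^4 = 11, 29^8 = 14, 29^16 = 89, 29^32 = 3
  29^53 = 29^32 * 29^16 * 29^4 * 29^1 = 3 * 89 * 11 * 29 mod 107
    3 * 89 = 267 = 53 mod 107
    53 * 11 = 583 = 48 mod 107
    48 * 29 = 1392 = 1 mod 107
  29^53 = 1 mod 107
Result 1: 29 is a quadratic residue mod 107.
29^53 mod 107 = 1

1


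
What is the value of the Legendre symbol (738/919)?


p = 919 is prime, so compute (738/919) with the reciprocity algorithm (Jacobi-symbol steps: pull out 2s via (2/n), flip via reciprocity, reduce):
  pull out 2: (2/919) = +1  (since 919 mod 8 = 7)
  reciprocity: (369/919) -> +(919/369)
  reduce: (181/369)
  reciprocity: (181/369) -> +(369/181)
  reduce: (7/181)
  reciprocity: (7/181) -> +(181/7)
  reduce: (6/7)
  pull out 2: (2/7) = +1  (since 7 mod 8 = 7)
  reciprocity: (3/7) -> -(7/3)
  reduce: (1/3)
  (1/3) = 1
Product of signs = -1
(738/919) = -1

-1


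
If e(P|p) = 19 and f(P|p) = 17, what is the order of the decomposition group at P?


|D_P| = e * f
= 19 * 17
= 323

323


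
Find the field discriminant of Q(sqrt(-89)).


For K = Q(sqrt(d)) with d squarefree: disc(K) = d if d = 1 mod 4, and disc(K) = 4d if d = 2 or 3 mod 4.
Here d = -89, and d mod 4 = 3.
d = 3 mod 4, not 1 (O_K = Z[sqrt(d)]), so disc(K) = 4d = 4 * (-89) = -356

-356


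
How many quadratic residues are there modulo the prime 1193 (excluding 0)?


For prime p, the number of non-zero quadratic residues is (p-1)/2.
= (1193-1)/2
= 596

596


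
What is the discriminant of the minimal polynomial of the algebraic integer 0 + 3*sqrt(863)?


The element 0 + 3*sqrt(863) has minimal polynomial:
x^2 + 0*x - 7767
Discriminant = (0)^2 - 4*(-7767)
= 0 + 31068
= 31068

31068


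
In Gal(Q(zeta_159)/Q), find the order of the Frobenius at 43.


The Frobenius at p in Gal(Q(zeta_n)/Q) = (Z/nZ)* is the class of p, so its order is ord_159(43), the smallest k >= 1 with 43^k = 1 mod 159.
n = 159 = 3 * 53, phi(159) = 104; the order divides phi(n).
Divisors of 104: 1, 2, 4, 8, 13, 26, 52, 104
Repeated squaring mod 159: 43^1 = 43, 43^2 = 100, 43^4 = 142, 43^8 = 130, 43^16 = 46, 43^32 = 49, 43^64 = 16
Test divisors in increasing order:
  k=1: 43^1 = 43 mod 159
  k=2: 43^2 = 100 mod 159
  k=4: 43^4 = 142 mod 159
  k=8: 43^8 = 130 mod 159
  k=13: 43^13 = 130 * 142 * 43 = 52 mod 159
  k=26: 43^26 = 46 * 130 * 100 = 1 mod 159  <- first divisor giving 1
Order = 26

26


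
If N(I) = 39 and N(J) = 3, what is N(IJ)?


N(IJ) = N(I) * N(J)
= 39 * 3
= 117

117


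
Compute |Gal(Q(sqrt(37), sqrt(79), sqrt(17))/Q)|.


The 3 square roots of distinct primes are multiplicatively independent over Q,
so [K:Q] = 2^3 and Gal(K/Q) is isomorphic to (Z/2Z)^3.
|Gal| = 2^3 = 8

8


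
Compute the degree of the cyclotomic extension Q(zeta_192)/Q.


The degree equals Euler's totient phi(192).
192 = 2^6 * 3
phi(192) = 64

64


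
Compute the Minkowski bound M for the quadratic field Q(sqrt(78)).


d = 78, d mod 4 = 2, so disc(K) = 4d = 312; |disc(K)| = 312
Real quadratic field, so n = 2, s = r2 = 0, r1 = 2
M = (n!/n^n) * (4/pi)^s * sqrt(|disc(K)|) = (2!/2^2) * (4/pi)^0 * sqrt(312)
= 0.5 * 1.000000 * 17.663522
= 8.8318

8.8318


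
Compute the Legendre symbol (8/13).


p = 13 is prime, so compute (8/13) with the reciprocity algorithm (Jacobi-symbol steps: pull out 2s via (2/n), flip via reciprocity, reduce):
  pull out 2: (2/13) = -1  (since 13 mod 8 = 5)
  pull out 2: (2/13) = -1  (since 13 mod 8 = 5)
  pull out 2: (2/13) = -1  (since 13 mod 8 = 5)
  (1/13) = 1
Product of signs = -1
(8/13) = -1

-1


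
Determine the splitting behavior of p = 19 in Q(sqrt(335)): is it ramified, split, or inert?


K = Q(sqrt(335)). Since d mod 4 = 3, disc(K) = 1340.
Check p | disc: 1340 mod 19 = 10.
p does not divide disc. Compute Legendre symbol (d/p):
12^((19-1)/2) mod 19 = -1
(d/p) = -1, so p is inert: (p) stays prime with e=1, f=2, g=1.
Therefore p is inert.

inert


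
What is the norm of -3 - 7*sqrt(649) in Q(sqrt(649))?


N(a + b*sqrt(d)) = a^2 - d*b^2
= (-3)^2 - (649)*(-7)^2
= 9 - 31801
= -31792

-31792


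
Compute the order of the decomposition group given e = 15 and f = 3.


|D_P| = e * f
= 15 * 3
= 45

45


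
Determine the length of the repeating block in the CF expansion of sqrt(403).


Run the CF algorithm for sqrt(403).
a_0 = floor(sqrt(403)) = 20; set m_0=0, q_0=1.
Recurrence: m' = q*a - m,  q' = (d - m'^2)/q,  a' = floor((a_0 + m')/q').
  step 1: m=20, q=3, a=13
  step 2: m=19, q=14, a=2
  step 3: m=9, q=23, a=1
  step 4: m=14, q=9, a=3
  step 5: m=13, q=26, a=1
  step 6: m=13, q=9, a=3
  step 7: m=14, q=23, a=1
  step 8: m=9, q=14, a=2
  step 9: m=19, q=3, a=13
  step 10: m=20, q=1, a=40
a_10 = 2*a_0 = 40, so the period closes here.
sqrt(403) = [20; 13, 2, 1, 3, 1, 3, 1, 2, 13, 40]
Period length = 10

10


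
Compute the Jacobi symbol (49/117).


Compute (49/117) via quadratic reciprocity:
  reciprocity: (49/117) -> +(117/49)
  reduce: (19/49)
  reciprocity: (19/49) -> +(49/19)
  reduce: (11/19)
  reciprocity: (11/19) -> -(19/11)
  reduce: (8/11)
  pull out 2: (2/11) = -1  (since 11 mod 8 = 3)
  pull out 2: (2/11) = -1  (since 11 mod 8 = 3)
  pull out 2: (2/11) = -1  (since 11 mod 8 = 3)
  (1/11) = 1
Product of signs = 1

1


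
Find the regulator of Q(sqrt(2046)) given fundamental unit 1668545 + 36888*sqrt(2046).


epsilon = 1668545 + 36888*sqrt(2046)
= 3.3371e+06
R = ln(3.3371e+06)
= 15.0206

15.0206


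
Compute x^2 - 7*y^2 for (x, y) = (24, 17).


x^2 - d*y^2
= 24^2 - 7*17^2
= 576 - 2023
= -1447

-1447


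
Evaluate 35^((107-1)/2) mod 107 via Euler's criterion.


p = 107 is prime and the exponent is (p-1)/2 = 53, so by Euler's criterion 35^53 = (35/107) = +1 or -1 mod 107.
Compute by square-and-multiply:
  53 = 32 + 16 + 4 + 1 (binary 110101)
  Repeated squaring mod 107: 35^1 = 35, 35^2 = 48, 35^4 = 57, 35^8 = 39, 35^16 = 23, 35^32 = 101
  35^53 = 35^32 * 35^16 * 35^4 * 35^1 = 101 * 23 * 57 * 35 mod 107
    101 * 23 = 2323 = 76 mod 107
    76 * 57 = 4332 = 52 mod 107
    52 * 35 = 1820 = 1 mod 107
  35^53 = 1 mod 107
Result 1: 35 is a quadratic residue mod 107.
35^53 mod 107 = 1

1


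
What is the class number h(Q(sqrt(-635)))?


K = Q(sqrt(-635)). d mod 4 = 1, so D = disc(K) = d = -635
h(K) equals the number of primitive reduced positive-definite forms (a, b, c) = a*x^2 + b*x*y + c*y^2 with b^2 - 4ac = D,
where reduced means |b| <= a <= c, with b >= 0 whenever |b| = a or a = c, and primitive means gcd(a, b, c) = 1.
Reduced forces 3a^2 <= |D| = 635, so 1 <= a <= 14; b must have the parity of D, and c = (b^2 - D)/(4a) must be an integer >= a.
Enumerate a = 1..14, b in [-a, a]:
  a=1: (1, 1, 159)  [1]
  a=2: none
  a=3: (3, -1, 53), (3, 1, 53)  [2]
  a=4: none
  a=5: (5, 5, 33)  [1]
  a=6: none
  a=7: (7, -3, 23), (7, 3, 23)  [2]
  a=8: none
  a=9: (9, -7, 19), (9, 7, 19)  [2]
  a=10: none
  a=11: (11, -5, 15), (11, 5, 15)  [2]
  a=12..14: none
Total reduced forms: 1 + 2 + 1 + 2 + 2 + 2 = 10
h = 10

10


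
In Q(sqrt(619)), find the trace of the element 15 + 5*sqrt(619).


Tr(a + b*sqrt(d)) = (a + b*sqrt(d)) + (a - b*sqrt(d)) = 2a
= 2 * (15)
= 30

30


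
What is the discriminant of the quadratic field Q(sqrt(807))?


For K = Q(sqrt(d)) with d squarefree: disc(K) = d if d = 1 mod 4, and disc(K) = 4d if d = 2 or 3 mod 4.
Here d = 807, and d mod 4 = 3.
d = 3 mod 4, not 1 (O_K = Z[sqrt(d)]), so disc(K) = 4d = 4 * (807) = 3228

3228


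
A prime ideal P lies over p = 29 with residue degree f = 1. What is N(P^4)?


N(P^a) = p^(a*f)
= 29^(4*1)
= 29^4
= 707281

707281


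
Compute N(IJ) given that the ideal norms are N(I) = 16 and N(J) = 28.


N(IJ) = N(I) * N(J)
= 16 * 28
= 448

448


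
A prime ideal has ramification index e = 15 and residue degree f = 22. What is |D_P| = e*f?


|D_P| = e * f
= 15 * 22
= 330

330


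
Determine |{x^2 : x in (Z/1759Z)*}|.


For prime p, the number of non-zero quadratic residues is (p-1)/2.
= (1759-1)/2
= 879

879


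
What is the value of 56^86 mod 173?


p = 173 is prime and the exponent is (p-1)/2 = 86, so by Euler's criterion 56^86 = (56/173) = +1 or -1 mod 173.
Compute by square-and-multiply:
  86 = 64 + 16 + 4 + 2 (binary 1010110)
  Repeated squaring mod 173: 56^1 = 56, 56^2 = 22, 56^4 = 138, 56^8 = 14, 56^16 = 23, 56^32 = 10, 56^64 = 100
  56^86 = 56^64 * 56^16 * 56^4 * 56^2 = 100 * 23 * 138 * 22 mod 173
    100 * 23 = 2300 = 51 mod 173
    51 * 138 = 7038 = 118 mod 173
    118 * 22 = 2596 = 1 mod 173
  56^86 = 1 mod 173
Result 1: 56 is a quadratic residue mod 173.
56^86 mod 173 = 1

1


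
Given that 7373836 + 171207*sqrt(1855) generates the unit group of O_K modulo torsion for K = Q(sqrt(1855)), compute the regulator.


epsilon = 7373836 + 171207*sqrt(1855)
= 1.4748e+07
R = ln(1.4748e+07)
= 16.5066

16.5066


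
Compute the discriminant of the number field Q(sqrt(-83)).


For K = Q(sqrt(d)) with d squarefree: disc(K) = d if d = 1 mod 4, and disc(K) = 4d if d = 2 or 3 mod 4.
Here d = -83, and d mod 4 = 1.
d = 1 mod 4 (O_K = Z[(1+sqrt(d))/2]), so disc(K) = d = -83

-83


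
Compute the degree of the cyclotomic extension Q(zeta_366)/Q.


The degree equals Euler's totient phi(366).
366 = 2 * 3 * 61
phi(366) = 120

120


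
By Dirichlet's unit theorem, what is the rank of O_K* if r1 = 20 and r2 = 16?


By Dirichlet's unit theorem:
rank = r1 + r2 - 1
= 20 + 16 - 1
= 35

35


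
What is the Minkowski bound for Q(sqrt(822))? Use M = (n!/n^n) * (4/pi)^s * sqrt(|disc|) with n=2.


d = 822, d mod 4 = 2, so disc(K) = 4d = 3288; |disc(K)| = 3288
Real quadratic field, so n = 2, s = r2 = 0, r1 = 2
M = (n!/n^n) * (4/pi)^s * sqrt(|disc(K)|) = (2!/2^2) * (4/pi)^0 * sqrt(3288)
= 0.5 * 1.000000 * 57.341085
= 28.6705

28.6705


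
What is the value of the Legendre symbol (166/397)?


p = 397 is prime, so compute (166/397) with the reciprocity algorithm (Jacobi-symbol steps: pull out 2s via (2/n), flip via reciprocity, reduce):
  pull out 2: (2/397) = -1  (since 397 mod 8 = 5)
  reciprocity: (83/397) -> +(397/83)
  reduce: (65/83)
  reciprocity: (65/83) -> +(83/65)
  reduce: (18/65)
  pull out 2: (2/65) = +1  (since 65 mod 8 = 1)
  reciprocity: (9/65) -> +(65/9)
  reduce: (2/9)
  pull out 2: (2/9) = +1  (since 9 mod 8 = 1)
  (1/9) = 1
Product of signs = -1
(166/397) = -1

-1


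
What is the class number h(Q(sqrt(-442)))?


K = Q(sqrt(-442)). d mod 4 = 2, so D = disc(K) = 4d = -1768
h(K) equals the number of primitive reduced positive-definite forms (a, b, c) = a*x^2 + b*x*y + c*y^2 with b^2 - 4ac = D,
where reduced means |b| <= a <= c, with b >= 0 whenever |b| = a or a = c, and primitive means gcd(a, b, c) = 1.
Reduced forces 3a^2 <= |D| = 1768, so 1 <= a <= 24; b must have the parity of D, and c = (b^2 - D)/(4a) must be an integer >= a.
Enumerate a = 1..24, b in [-a, a]:
  a=1: (1, 0, 442)  [1]
  a=2: (2, 0, 221)  [1]
  a=3..10: none
  a=11: (11, -6, 41), (11, 6, 41)  [2]
  a=12: none
  a=13: (13, 0, 34)  [1]
  a=14..16: none
  a=17: (17, 0, 26)  [1]
  a=18..21: none
  a=22: (22, -16, 23), (22, 16, 23)  [2]
  a=23..24: none
Total reduced forms: 1 + 1 + 2 + 1 + 1 + 2 = 8
h = 8

8


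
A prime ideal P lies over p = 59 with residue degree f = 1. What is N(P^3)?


N(P^a) = p^(a*f)
= 59^(3*1)
= 59^3
= 205379

205379


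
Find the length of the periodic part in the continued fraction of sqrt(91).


Run the CF algorithm for sqrt(91).
a_0 = floor(sqrt(91)) = 9; set m_0=0, q_0=1.
Recurrence: m' = q*a - m,  q' = (d - m'^2)/q,  a' = floor((a_0 + m')/q').
  step 1: m=9, q=10, a=1
  step 2: m=1, q=9, a=1
  step 3: m=8, q=3, a=5
  step 4: m=7, q=14, a=1
  step 5: m=7, q=3, a=5
  step 6: m=8, q=9, a=1
  step 7: m=1, q=10, a=1
  step 8: m=9, q=1, a=18
a_8 = 2*a_0 = 18, so the period closes here.
sqrt(91) = [9; 1, 1, 5, 1, 5, 1, 1, 18]
Period length = 8

8


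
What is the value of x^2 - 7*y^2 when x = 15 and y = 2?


x^2 - d*y^2
= 15^2 - 7*2^2
= 225 - 28
= 197

197


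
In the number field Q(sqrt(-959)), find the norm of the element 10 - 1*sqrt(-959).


N(a + b*sqrt(d)) = a^2 - d*b^2
= (10)^2 - (-959)*(-1)^2
= 100 + 959
= 1059

1059


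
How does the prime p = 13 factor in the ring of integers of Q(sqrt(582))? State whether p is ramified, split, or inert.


K = Q(sqrt(582)). Since d mod 4 = 2, disc(K) = 2328.
Check p | disc: 2328 mod 13 = 1.
p does not divide disc. Compute Legendre symbol (d/p):
10^((13-1)/2) mod 13 = 1
(d/p) = 1, so p splits: (p) = P*P' with e=1, f=1, g=2.
Therefore p is split.

split


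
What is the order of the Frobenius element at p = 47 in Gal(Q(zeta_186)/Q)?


The Frobenius at p in Gal(Q(zeta_n)/Q) = (Z/nZ)* is the class of p, so its order is ord_186(47), the smallest k >= 1 with 47^k = 1 mod 186.
n = 186 = 2 * 3 * 31, phi(186) = 60; the order divides phi(n).
Divisors of 60: 1, 2, 3, 4, 5, 6, 10, 12, 15, 20, 30, 60
Repeated squaring mod 186: 47^1 = 47, 47^2 = 163, 47^4 = 157, 47^8 = 97, 47^16 = 109, 47^32 = 163
Test divisors in increasing order:
  k=1: 47^1 = 47 mod 186
  k=2: 47^2 = 163 mod 186
  k=3: 47^3 = 163 * 47 = 35 mod 186
  k=4: 47^4 = 157 mod 186
  k=5: 47^5 = 157 * 47 = 125 mod 186
  k=6: 47^6 = 157 * 163 = 109 mod 186
  k=10: 47^10 = 97 * 163 = 1 mod 186  <- first divisor giving 1
Order = 10

10


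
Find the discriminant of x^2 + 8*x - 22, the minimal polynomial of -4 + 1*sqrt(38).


The element -4 + 1*sqrt(38) has minimal polynomial:
x^2 + 8*x - 22
Discriminant = (8)^2 - 4*(-22)
= 64 + 88
= 152

152


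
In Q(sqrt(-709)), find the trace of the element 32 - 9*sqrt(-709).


Tr(a + b*sqrt(d)) = (a + b*sqrt(d)) + (a - b*sqrt(d)) = 2a
= 2 * (32)
= 64

64


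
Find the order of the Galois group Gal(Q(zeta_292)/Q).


|Gal(Q(zeta_292)/Q)| = phi(292)
= 144

144


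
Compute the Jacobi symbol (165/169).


Compute (165/169) via quadratic reciprocity:
  reciprocity: (165/169) -> +(169/165)
  reduce: (4/165)
  pull out 2: (2/165) = -1  (since 165 mod 8 = 5)
  pull out 2: (2/165) = -1  (since 165 mod 8 = 5)
  (1/165) = 1
Product of signs = 1

1


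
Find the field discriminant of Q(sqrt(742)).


For K = Q(sqrt(d)) with d squarefree: disc(K) = d if d = 1 mod 4, and disc(K) = 4d if d = 2 or 3 mod 4.
Here d = 742, and d mod 4 = 2.
d = 2 mod 4, not 1 (O_K = Z[sqrt(d)]), so disc(K) = 4d = 4 * (742) = 2968

2968


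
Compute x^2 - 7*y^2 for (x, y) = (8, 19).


x^2 - d*y^2
= 8^2 - 7*19^2
= 64 - 2527
= -2463

-2463


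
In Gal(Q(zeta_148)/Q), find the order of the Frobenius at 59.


The Frobenius at p in Gal(Q(zeta_n)/Q) = (Z/nZ)* is the class of p, so its order is ord_148(59), the smallest k >= 1 with 59^k = 1 mod 148.
n = 148 = 2^2 * 37, phi(148) = 72; the order divides phi(n).
Divisors of 72: 1, 2, 3, 4, 6, 8, 9, 12, 18, 24, 36, 72
Repeated squaring mod 148: 59^1 = 59, 59^2 = 77, 59^4 = 9, 59^8 = 81, 59^16 = 49, 59^32 = 33, 59^64 = 53
Test divisors in increasing order:
  k=1: 59^1 = 59 mod 148
  k=2: 59^2 = 77 mod 148
  k=3: 59^3 = 77 * 59 = 103 mod 148
  k=4: 59^4 = 9 mod 148
  k=6: 59^6 = 9 * 77 = 101 mod 148
  k=8: 59^8 = 81 mod 148
  k=9: 59^9 = 81 * 59 = 43 mod 148
  k=12: 59^12 = 81 * 9 = 137 mod 148
  k=18: 59^18 = 49 * 77 = 73 mod 148
  k=24: 59^24 = 49 * 81 = 121 mod 148
  k=36: 59^36 = 33 * 9 = 1 mod 148  <- first divisor giving 1
Order = 36

36


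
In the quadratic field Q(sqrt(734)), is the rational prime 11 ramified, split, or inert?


K = Q(sqrt(734)). Since d mod 4 = 2, disc(K) = 2936.
Check p | disc: 2936 mod 11 = 10.
p does not divide disc. Compute Legendre symbol (d/p):
8^((11-1)/2) mod 11 = -1
(d/p) = -1, so p is inert: (p) stays prime with e=1, f=2, g=1.
Therefore p is inert.

inert


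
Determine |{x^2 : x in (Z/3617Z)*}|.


For prime p, the number of non-zero quadratic residues is (p-1)/2.
= (3617-1)/2
= 1808

1808


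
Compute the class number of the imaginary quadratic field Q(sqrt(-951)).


K = Q(sqrt(-951)). d mod 4 = 1, so D = disc(K) = d = -951
h(K) equals the number of primitive reduced positive-definite forms (a, b, c) = a*x^2 + b*x*y + c*y^2 with b^2 - 4ac = D,
where reduced means |b| <= a <= c, with b >= 0 whenever |b| = a or a = c, and primitive means gcd(a, b, c) = 1.
Reduced forces 3a^2 <= |D| = 951, so 1 <= a <= 17; b must have the parity of D, and c = (b^2 - D)/(4a) must be an integer >= a.
Enumerate a = 1..17, b in [-a, a]:
  a=1: (1, 1, 238)  [1]
  a=2: (2, -1, 119), (2, 1, 119)  [2]
  a=3: (3, 3, 80)  [1]
  a=4: (4, -3, 60), (4, 3, 60)  [2]
  a=5: (5, -3, 48), (5, 3, 48)  [2]
  a=6: (6, -3, 40), (6, 3, 40)  [2]
  a=7: (7, -1, 34), (7, 1, 34)  [2]
  a=8: (8, -3, 30), (8, 3, 30)  [2]
  a=9: none
  a=10: (10, -7, 25), (10, -3, 24), (10, 3, 24), (10, 7, 25)  [4]
  a=11: none
  a=12: (12, -3, 20), (12, 3, 20)  [2]
  a=13: none
  a=14: (14, -13, 20), (14, -1, 17), (14, 1, 17), (14, 13, 20)  [4]
  a=15: (15, -3, 16), (15, 3, 16)  [2]
  a=16..17: none
Total reduced forms: 1 + 2 + 1 + 2 + 2 + 2 + 2 + 2 + 4 + 2 + 4 + 2 = 26
h = 26

26


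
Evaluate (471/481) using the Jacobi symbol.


Compute (471/481) via quadratic reciprocity:
  reciprocity: (471/481) -> +(481/471)
  reduce: (10/471)
  pull out 2: (2/471) = +1  (since 471 mod 8 = 7)
  reciprocity: (5/471) -> +(471/5)
  reduce: (1/5)
  (1/5) = 1
Product of signs = 1

1


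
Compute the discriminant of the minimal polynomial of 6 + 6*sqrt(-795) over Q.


The element 6 + 6*sqrt(-795) has minimal polynomial:
x^2 - 12*x + 28656
Discriminant = (-12)^2 - 4*(28656)
= 144 - 114624
= -114480

-114480


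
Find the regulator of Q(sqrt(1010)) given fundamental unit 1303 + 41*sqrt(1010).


epsilon = 1303 + 41*sqrt(1010)
= 2606.0004
R = ln(2606.0004)
= 7.8656

7.8656
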